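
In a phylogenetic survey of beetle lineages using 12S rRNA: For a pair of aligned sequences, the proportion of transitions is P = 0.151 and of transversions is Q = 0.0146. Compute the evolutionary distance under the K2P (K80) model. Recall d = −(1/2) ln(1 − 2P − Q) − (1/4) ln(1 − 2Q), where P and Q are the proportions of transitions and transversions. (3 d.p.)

0.198

Under the Kimura two-parameter model, d = −½ ln(1 − 2P − Q) − ¼ ln(1 − 2Q).
1 − 2P − Q = 0.6834, giving −½ ln(0.6834) = 0.190337.
1 − 2Q = 0.9708, giving −¼ ln(0.9708) = 0.007409.
d = 0.190337 + 0.007409 = 0.197746.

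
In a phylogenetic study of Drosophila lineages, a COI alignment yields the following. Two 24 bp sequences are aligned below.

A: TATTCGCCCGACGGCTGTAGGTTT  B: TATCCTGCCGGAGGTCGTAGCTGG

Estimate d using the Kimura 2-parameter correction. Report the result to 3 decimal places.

Of 24 sites, 4 differences are transitions and 6 are transversions, so P = 4/24 ≈ 0.166667 and Q = 6/24 = 0.25.
Under the Kimura two-parameter model, d = −½ ln(1 − 2P − Q) − ¼ ln(1 − 2Q).
1 − 2P − Q = 0.416666, giving −½ ln(0.416666) = 0.437735.
1 − 2Q = 0.5, giving −¼ ln(0.5) = 0.173287.
d = 0.437735 + 0.173287 = 0.611022.

0.611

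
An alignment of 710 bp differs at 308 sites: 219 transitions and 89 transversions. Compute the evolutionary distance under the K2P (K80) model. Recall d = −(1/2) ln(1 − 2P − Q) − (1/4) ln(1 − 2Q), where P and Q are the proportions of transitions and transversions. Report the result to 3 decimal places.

P = 219/710 ≈ 0.308451 and Q = 89/710 ≈ 0.125352.
Under the Kimura two-parameter model, d = −½ ln(1 − 2P − Q) − ¼ ln(1 − 2Q).
1 − 2P − Q = 0.257746, giving −½ ln(0.257746) = 0.677890.
1 − 2Q = 0.749296, giving −¼ ln(0.749296) = 0.072155.
d = 0.677890 + 0.072155 = 0.750045.

0.750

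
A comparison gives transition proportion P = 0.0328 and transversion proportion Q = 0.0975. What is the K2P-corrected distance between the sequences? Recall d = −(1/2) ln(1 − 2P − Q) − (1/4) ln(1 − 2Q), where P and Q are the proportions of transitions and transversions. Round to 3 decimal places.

0.143

Under the Kimura two-parameter model, d = −½ ln(1 − 2P − Q) − ¼ ln(1 − 2Q).
1 − 2P − Q = 0.8369, giving −½ ln(0.8369) = 0.089025.
1 − 2Q = 0.805, giving −¼ ln(0.805) = 0.054228.
d = 0.089025 + 0.054228 = 0.143253.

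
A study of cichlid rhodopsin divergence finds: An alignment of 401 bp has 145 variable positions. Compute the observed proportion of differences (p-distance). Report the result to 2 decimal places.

0.36

p = 145/401 = 0.361596… ≈ 0.36 (to 2 d.p.).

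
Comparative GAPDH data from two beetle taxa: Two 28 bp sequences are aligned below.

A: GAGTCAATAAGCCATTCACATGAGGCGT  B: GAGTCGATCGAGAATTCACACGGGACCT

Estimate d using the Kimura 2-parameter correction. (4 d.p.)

Of 28 sites, 6 differences are transitions and 4 are transversions, so P = 6/28 ≈ 0.214286 and Q = 4/28 ≈ 0.142857.
Under the Kimura two-parameter model, d = −½ ln(1 − 2P − Q) − ¼ ln(1 − 2Q).
1 − 2P − Q = 0.428571, giving −½ ln(0.428571) = 0.423649.
1 − 2Q = 0.714286, giving −¼ ln(0.714286) = 0.084118.
d = 0.423649 + 0.084118 = 0.507767.

0.5078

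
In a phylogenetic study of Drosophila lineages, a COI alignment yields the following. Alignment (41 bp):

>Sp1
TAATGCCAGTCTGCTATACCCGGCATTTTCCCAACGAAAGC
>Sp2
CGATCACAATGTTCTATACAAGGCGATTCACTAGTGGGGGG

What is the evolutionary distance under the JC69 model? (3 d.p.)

0.788

The sequences differ at 20 of 41 sites, so p = 20/41 ≈ 0.487805.
d = −(3/4) ln(1 − 4p/3) = −0.75 ln(1 − 0.650407) = −0.75 ln(0.349593)
  = −0.75 × (-1.050986) = 0.788240 substitutions/site.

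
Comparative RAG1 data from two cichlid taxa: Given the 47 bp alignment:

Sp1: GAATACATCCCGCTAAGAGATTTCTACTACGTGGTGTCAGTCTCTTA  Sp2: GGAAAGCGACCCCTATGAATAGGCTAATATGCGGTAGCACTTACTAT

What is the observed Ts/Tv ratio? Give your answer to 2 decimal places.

Transitions are A↔G and C↔T; transversions are all other mismatches.
Transitions: 6. Transversions: 17.
R = 6/17 = 0.352941… ≈ 0.35 (to 2 d.p.).

0.35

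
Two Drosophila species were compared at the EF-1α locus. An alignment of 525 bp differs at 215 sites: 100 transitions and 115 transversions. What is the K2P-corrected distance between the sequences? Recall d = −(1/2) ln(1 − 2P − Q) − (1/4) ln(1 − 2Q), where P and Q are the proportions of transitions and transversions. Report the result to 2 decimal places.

P = 100/525 ≈ 0.190476 and Q = 115/525 ≈ 0.219048.
Under the Kimura two-parameter model, d = −½ ln(1 − 2P − Q) − ¼ ln(1 − 2Q).
1 − 2P − Q = 0.4, giving −½ ln(0.4) = 0.458145.
1 − 2Q = 0.561904, giving −¼ ln(0.561904) = 0.144106.
d = 0.458145 + 0.144106 = 0.602251.

0.60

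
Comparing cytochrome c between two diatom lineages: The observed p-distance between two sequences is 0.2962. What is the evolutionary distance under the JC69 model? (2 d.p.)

0.38

d = −(3/4) ln(1 − 4p/3) = −0.75 ln(1 − 0.394933) = −0.75 ln(0.605067)
  = −0.75 × (-0.502416) = 0.376812 substitutions/site.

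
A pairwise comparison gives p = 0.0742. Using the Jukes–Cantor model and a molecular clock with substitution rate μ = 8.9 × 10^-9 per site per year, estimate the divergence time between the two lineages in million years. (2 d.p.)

4.39

d = −(3/4) ln(1 − 4p/3) = −0.75 ln(1 − 0.098933) = −0.75 ln(0.901067)
  = −0.75 × (-0.104176) = 0.078132 substitutions/site.
Under a molecular clock d = 2μt, so t = d/(2μ) = 0.078132 / (2 × 8.9 × 10^-9) = 4.39 million years.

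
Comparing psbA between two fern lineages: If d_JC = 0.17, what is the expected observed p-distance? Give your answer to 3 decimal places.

0.152

p = (3/4)(1 − e^(−4d/3)) = 0.75 × (1 − e^(-0.226667)) = 0.75 × (1 − 0.797186) = 0.152111.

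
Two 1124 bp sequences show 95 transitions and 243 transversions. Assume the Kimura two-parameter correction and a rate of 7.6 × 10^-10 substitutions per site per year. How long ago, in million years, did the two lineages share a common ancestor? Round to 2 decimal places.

253.18

P = 95/1124 ≈ 0.08452 and Q = 243/1124 ≈ 0.216192.
Under the Kimura two-parameter model, d = −½ ln(1 − 2P − Q) − ¼ ln(1 − 2Q).
1 − 2P − Q = 0.614768, giving −½ ln(0.614768) = 0.243255.
1 − 2Q = 0.567616, giving −¼ ln(0.567616) = 0.141578.
d = 0.243255 + 0.141578 = 0.384833.
Under a molecular clock d = 2μt, so t = d/(2μ) = 0.384833 / (2 × 7.6 × 10^-10) = 253.18 million years.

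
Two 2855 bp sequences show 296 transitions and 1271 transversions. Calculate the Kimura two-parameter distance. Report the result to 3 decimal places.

1.081

P = 296/2855 ≈ 0.103678 and Q = 1271/2855 ≈ 0.445184.
Under the Kimura two-parameter model, d = −½ ln(1 − 2P − Q) − ¼ ln(1 − 2Q).
1 − 2P − Q = 0.34746, giving −½ ln(0.34746) = 0.528553.
1 − 2Q = 0.109632, giving −¼ ln(0.109632) = 0.552656.
d = 0.528553 + 0.552656 = 1.081209.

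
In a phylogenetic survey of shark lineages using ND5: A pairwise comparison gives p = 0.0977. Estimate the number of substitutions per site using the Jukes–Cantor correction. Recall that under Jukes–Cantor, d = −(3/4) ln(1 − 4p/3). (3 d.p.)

0.105

d = −(3/4) ln(1 − 4p/3) = −0.75 ln(1 − 0.130267) = −0.75 ln(0.869733)
  = −0.75 × (-0.139569) = 0.104677 substitutions/site.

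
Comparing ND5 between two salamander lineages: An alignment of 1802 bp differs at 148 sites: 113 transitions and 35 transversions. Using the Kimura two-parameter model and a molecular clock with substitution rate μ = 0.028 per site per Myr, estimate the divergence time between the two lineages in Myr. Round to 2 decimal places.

1.57

P = 113/1802 ≈ 0.062708 and Q = 35/1802 ≈ 0.019423.
Under the Kimura two-parameter model, d = −½ ln(1 − 2P − Q) − ¼ ln(1 − 2Q).
1 − 2P − Q = 0.855161, giving −½ ln(0.855161) = 0.078233.
1 − 2Q = 0.961154, giving −¼ ln(0.961154) = 0.009905.
d = 0.078233 + 0.009905 = 0.088138.
Under a molecular clock d = 2μt, so t = d/(2μ) = 0.088138 / (2 × 0.028) = 1.57 Myr.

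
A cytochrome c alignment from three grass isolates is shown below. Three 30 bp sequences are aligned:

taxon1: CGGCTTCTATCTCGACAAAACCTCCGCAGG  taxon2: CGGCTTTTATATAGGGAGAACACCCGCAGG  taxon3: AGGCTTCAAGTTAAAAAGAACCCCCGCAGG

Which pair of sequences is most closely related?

taxon1–taxon2: 8/30 differ, p = 0.267, d = 0.330.
taxon1–taxon3: 9/30 differ, p = 0.300, d = 0.383.
taxon2–taxon3: 9/30 differ, p = 0.300, d = 0.383.
The smallest distance is between taxon1 and taxon2.

taxon1 and taxon2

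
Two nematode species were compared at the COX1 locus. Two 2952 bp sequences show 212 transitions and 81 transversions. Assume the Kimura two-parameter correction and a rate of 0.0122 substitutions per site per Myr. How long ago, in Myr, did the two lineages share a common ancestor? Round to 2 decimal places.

P = 212/2952 ≈ 0.071816 and Q = 81/2952 ≈ 0.027439.
Under the Kimura two-parameter model, d = −½ ln(1 − 2P − Q) − ¼ ln(1 − 2Q).
1 − 2P − Q = 0.828929, giving −½ ln(0.828929) = 0.093810.
1 − 2Q = 0.945122, giving −¼ ln(0.945122) = 0.014110.
d = 0.093810 + 0.014110 = 0.107920.
Under a molecular clock d = 2μt, so t = d/(2μ) = 0.107920 / (2 × 0.0122) = 4.42 Myr.

4.42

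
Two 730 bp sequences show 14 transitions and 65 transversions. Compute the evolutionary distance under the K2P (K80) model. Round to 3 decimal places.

0.117

P = 14/730 ≈ 0.019178 and Q = 65/730 ≈ 0.089041.
Under the Kimura two-parameter model, d = −½ ln(1 − 2P − Q) − ¼ ln(1 − 2Q).
1 − 2P − Q = 0.872603, giving −½ ln(0.872603) = 0.068137.
1 − 2Q = 0.821918, giving −¼ ln(0.821918) = 0.049029.
d = 0.068137 + 0.049029 = 0.117166.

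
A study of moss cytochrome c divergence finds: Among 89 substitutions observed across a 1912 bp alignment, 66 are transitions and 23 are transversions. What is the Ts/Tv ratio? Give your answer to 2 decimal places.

2.87

R = 66/23 = 2.869565… ≈ 2.87 (to 2 d.p.).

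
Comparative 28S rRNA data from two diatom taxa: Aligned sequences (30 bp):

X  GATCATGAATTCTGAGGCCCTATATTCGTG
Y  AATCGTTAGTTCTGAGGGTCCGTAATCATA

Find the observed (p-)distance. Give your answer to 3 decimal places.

The sequences differ at 11 of 30 positions.
p = 11/30 = 0.366666… ≈ 0.367 (to 3 d.p.).

0.367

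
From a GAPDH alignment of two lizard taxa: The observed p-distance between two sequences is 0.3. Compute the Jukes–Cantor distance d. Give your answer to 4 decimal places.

0.3831

d = −(3/4) ln(1 − 4p/3) = −0.75 ln(1 − 0.4) = −0.75 ln(0.6)
  = −0.75 × (-0.510826) = 0.383120 substitutions/site.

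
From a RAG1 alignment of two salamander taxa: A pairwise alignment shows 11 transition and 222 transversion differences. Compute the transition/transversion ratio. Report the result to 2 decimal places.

0.05

R = 11/222 = 0.049549… ≈ 0.05 (to 2 d.p.).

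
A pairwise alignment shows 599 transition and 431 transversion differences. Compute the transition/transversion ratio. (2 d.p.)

1.39

R = 599/431 = 1.389791… ≈ 1.39 (to 2 d.p.).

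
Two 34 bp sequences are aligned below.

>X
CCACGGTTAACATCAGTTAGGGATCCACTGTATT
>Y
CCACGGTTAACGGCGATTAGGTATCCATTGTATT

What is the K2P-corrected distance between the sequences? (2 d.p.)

Of 34 sites, 4 differences are transitions and 2 are transversions, so P = 4/34 ≈ 0.117647 and Q = 2/34 ≈ 0.058824.
Under the Kimura two-parameter model, d = −½ ln(1 − 2P − Q) − ¼ ln(1 − 2Q).
1 − 2P − Q = 0.705882, giving −½ ln(0.705882) = 0.174154.
1 − 2Q = 0.882352, giving −¼ ln(0.882352) = 0.031291.
d = 0.174154 + 0.031291 = 0.205445.

0.21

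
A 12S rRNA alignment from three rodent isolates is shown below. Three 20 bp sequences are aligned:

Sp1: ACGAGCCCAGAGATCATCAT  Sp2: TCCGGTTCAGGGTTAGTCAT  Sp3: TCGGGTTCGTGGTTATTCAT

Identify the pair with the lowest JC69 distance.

Sp1–Sp2: 9/20 differ, p = 0.450, d = 0.687.
Sp1–Sp3: 10/20 differ, p = 0.500, d = 0.824.
Sp2–Sp3: 4/20 differ, p = 0.200, d = 0.233.
The smallest distance is between Sp2 and Sp3.

Sp2 and Sp3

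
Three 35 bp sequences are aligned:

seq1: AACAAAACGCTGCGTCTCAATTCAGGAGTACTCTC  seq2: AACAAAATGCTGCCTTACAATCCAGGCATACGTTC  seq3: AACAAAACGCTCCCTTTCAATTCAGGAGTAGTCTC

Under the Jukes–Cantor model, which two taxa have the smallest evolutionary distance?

seq1–seq2: 9/35 differ, p = 0.257, d = 0.315.
seq1–seq3: 4/35 differ, p = 0.114, d = 0.124.
seq2–seq3: 9/35 differ, p = 0.257, d = 0.315.
The smallest distance is between seq1 and seq3.

seq1 and seq3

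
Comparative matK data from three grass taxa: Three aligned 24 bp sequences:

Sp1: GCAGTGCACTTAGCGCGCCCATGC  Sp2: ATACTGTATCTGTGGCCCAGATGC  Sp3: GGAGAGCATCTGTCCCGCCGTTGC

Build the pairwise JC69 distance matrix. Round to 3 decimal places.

Sp1–Sp2: 12/24 sites differ → p = 0.5, d = −0.75 ln(1 − 0.666667) = 0.823960 ≈ 0.824.
Sp1–Sp3: 9/24 sites differ → p = 0.375, d = −0.75 ln(1 − 0.5) = 0.519860 ≈ 0.520.
Sp2–Sp3: 10/24 sites differ → p ≈ 0.416667, d = −0.75 ln(1 − 0.555556) = 0.608198 ≈ 0.608.

d(Sp1,Sp2) = 0.824, d(Sp1,Sp3) = 0.520, d(Sp2,Sp3) = 0.608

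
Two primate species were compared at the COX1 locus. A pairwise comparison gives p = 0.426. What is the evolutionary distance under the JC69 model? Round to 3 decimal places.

d = −(3/4) ln(1 − 4p/3) = −0.75 ln(1 − 0.568) = −0.75 ln(0.432)
  = −0.75 × (-0.839330) = 0.629498 substitutions/site.

0.629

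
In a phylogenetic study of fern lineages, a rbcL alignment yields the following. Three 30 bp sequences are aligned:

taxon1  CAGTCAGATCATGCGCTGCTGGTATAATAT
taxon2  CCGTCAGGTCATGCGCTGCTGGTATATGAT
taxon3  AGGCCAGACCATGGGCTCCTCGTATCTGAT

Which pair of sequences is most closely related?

taxon1 and taxon2

taxon1–taxon2: 4/30 differ, p = 0.133, d = 0.147.
taxon1–taxon3: 10/30 differ, p = 0.333, d = 0.441.
taxon2–taxon3: 9/30 differ, p = 0.300, d = 0.383.
The smallest distance is between taxon1 and taxon2.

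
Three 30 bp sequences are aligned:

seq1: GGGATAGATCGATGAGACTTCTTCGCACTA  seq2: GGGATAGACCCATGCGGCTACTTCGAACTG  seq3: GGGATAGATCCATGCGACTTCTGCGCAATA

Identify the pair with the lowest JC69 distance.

seq1–seq2: 7/30 differ, p = 0.233, d = 0.280.
seq1–seq3: 4/30 differ, p = 0.133, d = 0.147.
seq2–seq3: 7/30 differ, p = 0.233, d = 0.280.
The smallest distance is between seq1 and seq3.

seq1 and seq3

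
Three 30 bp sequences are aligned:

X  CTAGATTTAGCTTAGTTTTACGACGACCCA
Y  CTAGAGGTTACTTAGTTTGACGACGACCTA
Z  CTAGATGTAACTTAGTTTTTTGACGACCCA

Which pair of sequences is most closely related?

X and Z

X–Y: 6/30 differ, p = 0.200, d = 0.233.
X–Z: 4/30 differ, p = 0.133, d = 0.147.
Y–Z: 6/30 differ, p = 0.200, d = 0.233.
The smallest distance is between X and Z.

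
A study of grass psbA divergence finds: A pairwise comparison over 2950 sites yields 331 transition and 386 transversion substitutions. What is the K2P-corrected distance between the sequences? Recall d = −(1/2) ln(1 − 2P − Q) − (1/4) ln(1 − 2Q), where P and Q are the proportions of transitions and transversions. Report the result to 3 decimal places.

0.295

P = 331/2950 ≈ 0.112203 and Q = 386/2950 ≈ 0.130847.
Under the Kimura two-parameter model, d = −½ ln(1 − 2P − Q) − ¼ ln(1 − 2Q).
1 − 2P − Q = 0.644747, giving −½ ln(0.644747) = 0.219449.
1 − 2Q = 0.738306, giving −¼ ln(0.738306) = 0.075849.
d = 0.219449 + 0.075849 = 0.295298.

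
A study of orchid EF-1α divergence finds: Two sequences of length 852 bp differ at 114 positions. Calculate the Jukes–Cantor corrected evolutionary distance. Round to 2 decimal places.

0.15

p = 114/852 ≈ 0.133803.
d = −(3/4) ln(1 − 4p/3) = −0.75 ln(1 − 0.178404) = −0.75 ln(0.821596)
  = −0.75 × (-0.196506) = 0.147380 substitutions/site.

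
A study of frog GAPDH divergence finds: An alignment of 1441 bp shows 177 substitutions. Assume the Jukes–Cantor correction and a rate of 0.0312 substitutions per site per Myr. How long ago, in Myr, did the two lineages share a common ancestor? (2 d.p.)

2.15

p = 177/1441 ≈ 0.122831.
d = −(3/4) ln(1 − 4p/3) = −0.75 ln(1 − 0.163775) = −0.75 ln(0.836225)
  = −0.75 × (-0.178858) = 0.134144 substitutions/site.
Under a molecular clock d = 2μt, so t = d/(2μ) = 0.134144 / (2 × 0.0312) = 2.15 Myr.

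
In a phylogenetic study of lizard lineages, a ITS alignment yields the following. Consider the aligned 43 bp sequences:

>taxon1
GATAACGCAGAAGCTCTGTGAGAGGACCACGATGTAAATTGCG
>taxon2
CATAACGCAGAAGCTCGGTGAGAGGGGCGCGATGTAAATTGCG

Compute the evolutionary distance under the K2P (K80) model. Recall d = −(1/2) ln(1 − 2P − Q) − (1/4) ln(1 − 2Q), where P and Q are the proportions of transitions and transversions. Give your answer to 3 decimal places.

0.126

Of 43 sites, 2 differences are transitions and 3 are transversions, so P = 2/43 ≈ 0.046512 and Q = 3/43 ≈ 0.069767.
Under the Kimura two-parameter model, d = −½ ln(1 − 2P − Q) − ¼ ln(1 − 2Q).
1 − 2P − Q = 0.837209, giving −½ ln(0.837209) = 0.088841.
1 − 2Q = 0.860466, giving −¼ ln(0.860466) = 0.037570.
d = 0.088841 + 0.037570 = 0.126411.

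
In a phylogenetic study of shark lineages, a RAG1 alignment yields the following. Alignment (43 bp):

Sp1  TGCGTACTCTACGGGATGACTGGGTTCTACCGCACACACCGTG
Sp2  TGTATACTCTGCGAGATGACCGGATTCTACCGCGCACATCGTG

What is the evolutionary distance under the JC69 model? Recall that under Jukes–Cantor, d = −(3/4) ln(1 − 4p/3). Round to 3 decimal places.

The sequences differ at 8 of 43 sites (3, 4, 11, 14, 21, 24, 34, 39), so p = 8/43 ≈ 0.186047.
d = −(3/4) ln(1 − 4p/3) = −0.75 ln(1 − 0.248063) = −0.75 ln(0.751937)
  = −0.75 × (-0.285103) = 0.213827 substitutions/site.

0.214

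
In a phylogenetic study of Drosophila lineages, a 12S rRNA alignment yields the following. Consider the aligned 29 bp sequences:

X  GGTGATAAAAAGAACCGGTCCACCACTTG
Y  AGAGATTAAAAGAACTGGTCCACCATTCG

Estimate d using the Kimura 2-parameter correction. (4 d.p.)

Of 29 sites, 4 differences are transitions and 2 are transversions, so P = 4/29 ≈ 0.137931 and Q = 2/29 ≈ 0.068966.
Under the Kimura two-parameter model, d = −½ ln(1 − 2P − Q) − ¼ ln(1 − 2Q).
1 − 2P − Q = 0.655172, giving −½ ln(0.655172) = 0.211429.
1 − 2Q = 0.862068, giving −¼ ln(0.862068) = 0.037105.
d = 0.211429 + 0.037105 = 0.248534.

0.2485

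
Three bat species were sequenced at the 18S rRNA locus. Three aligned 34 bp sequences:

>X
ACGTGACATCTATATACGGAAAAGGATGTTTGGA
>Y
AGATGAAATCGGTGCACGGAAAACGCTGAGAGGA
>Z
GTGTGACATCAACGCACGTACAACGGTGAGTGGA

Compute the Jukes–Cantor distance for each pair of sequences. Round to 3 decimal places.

X–Y: 12/34 sites differ → p ≈ 0.352941, d = −0.75 ln(1 − 0.470588) = 0.476991 ≈ 0.477.
X–Z: 12/34 sites differ → p ≈ 0.352941, d = −0.75 ln(1 − 0.470588) = 0.476991 ≈ 0.477.
Y–Z: 11/34 sites differ → p ≈ 0.323529, d = −0.75 ln(1 − 0.431372) = 0.423397 ≈ 0.423.

d(X,Y) = 0.477, d(X,Z) = 0.477, d(Y,Z) = 0.423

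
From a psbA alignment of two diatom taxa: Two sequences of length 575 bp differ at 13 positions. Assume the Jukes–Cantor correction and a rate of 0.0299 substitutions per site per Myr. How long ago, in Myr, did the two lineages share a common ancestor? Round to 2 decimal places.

0.38

p = 13/575 ≈ 0.022609.
d = −(3/4) ln(1 − 4p/3) = −0.75 ln(1 − 0.030145) = −0.75 ln(0.969855)
  = −0.75 × (-0.030609) = 0.022957 substitutions/site.
Under a molecular clock d = 2μt, so t = d/(2μ) = 0.022957 / (2 × 0.0299) = 0.38 Myr.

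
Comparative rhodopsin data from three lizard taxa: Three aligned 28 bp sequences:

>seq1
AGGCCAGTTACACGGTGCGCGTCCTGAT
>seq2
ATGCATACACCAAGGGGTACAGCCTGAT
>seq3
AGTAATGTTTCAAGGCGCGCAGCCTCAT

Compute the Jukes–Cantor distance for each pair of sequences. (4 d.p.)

seq1–seq2: 13/28 sites differ → p ≈ 0.464286, d = −0.75 ln(1 − 0.619048) = 0.723811 ≈ 0.7238.
seq1–seq3: 10/28 sites differ → p ≈ 0.357143, d = −0.75 ln(1 − 0.476191) = 0.484971 ≈ 0.4850.
seq2–seq3: 11/28 sites differ → p ≈ 0.392857, d = −0.75 ln(1 − 0.523809) = 0.556452 ≈ 0.5565.

d(seq1,seq2) = 0.7238, d(seq1,seq3) = 0.4850, d(seq2,seq3) = 0.5565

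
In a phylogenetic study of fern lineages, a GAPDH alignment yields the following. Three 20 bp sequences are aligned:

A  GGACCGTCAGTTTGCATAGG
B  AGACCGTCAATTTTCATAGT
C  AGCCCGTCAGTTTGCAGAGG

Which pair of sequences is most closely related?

A and C

A–B: 4/20 differ, p = 0.200, d = 0.233.
A–C: 3/20 differ, p = 0.150, d = 0.167.
B–C: 5/20 differ, p = 0.250, d = 0.304.
The smallest distance is between A and C.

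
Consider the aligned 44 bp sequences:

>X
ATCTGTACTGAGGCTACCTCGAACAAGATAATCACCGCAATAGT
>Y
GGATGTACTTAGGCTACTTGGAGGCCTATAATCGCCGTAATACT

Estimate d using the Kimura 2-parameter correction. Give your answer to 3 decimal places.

Of 44 sites, 5 differences are transitions and 9 are transversions, so P = 5/44 ≈ 0.113636 and Q = 9/44 ≈ 0.204545.
Under the Kimura two-parameter model, d = −½ ln(1 − 2P − Q) − ¼ ln(1 − 2Q).
1 − 2P − Q = 0.568183, giving −½ ln(0.568183) = 0.282656.
1 − 2Q = 0.59091, giving −¼ ln(0.59091) = 0.131523.
d = 0.282656 + 0.131523 = 0.414179.

0.414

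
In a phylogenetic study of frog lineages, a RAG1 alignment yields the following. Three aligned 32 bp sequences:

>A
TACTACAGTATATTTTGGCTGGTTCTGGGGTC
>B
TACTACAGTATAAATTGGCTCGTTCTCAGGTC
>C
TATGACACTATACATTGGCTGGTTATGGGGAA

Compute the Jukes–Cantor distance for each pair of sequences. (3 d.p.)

d(A,B) = 0.175, d(A,C) = 0.304, d(B,C) = 0.404

A–B: 5/32 sites differ → p = 0.15625, d = −0.75 ln(1 − 0.208333) = 0.175211 ≈ 0.175.
A–C: 8/32 sites differ → p = 0.25, d = −0.75 ln(1 − 0.333333) = 0.304098 ≈ 0.304.
B–C: 10/32 sites differ → p = 0.3125, d = −0.75 ln(1 − 0.416667) = 0.404248 ≈ 0.404.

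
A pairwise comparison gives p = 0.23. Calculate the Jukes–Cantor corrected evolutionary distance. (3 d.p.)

0.275

d = −(3/4) ln(1 − 4p/3) = −0.75 ln(1 − 0.306667) = −0.75 ln(0.693333)
  = −0.75 × (-0.366245) = 0.274684 substitutions/site.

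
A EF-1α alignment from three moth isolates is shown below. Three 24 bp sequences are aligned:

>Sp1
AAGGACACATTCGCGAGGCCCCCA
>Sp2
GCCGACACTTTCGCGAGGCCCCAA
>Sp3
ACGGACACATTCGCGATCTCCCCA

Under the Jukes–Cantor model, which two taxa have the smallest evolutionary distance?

Sp1 and Sp3

Sp1–Sp2: 5/24 differ, p = 0.208, d = 0.244.
Sp1–Sp3: 4/24 differ, p = 0.167, d = 0.188.
Sp2–Sp3: 7/24 differ, p = 0.292, d = 0.369.
The smallest distance is between Sp1 and Sp3.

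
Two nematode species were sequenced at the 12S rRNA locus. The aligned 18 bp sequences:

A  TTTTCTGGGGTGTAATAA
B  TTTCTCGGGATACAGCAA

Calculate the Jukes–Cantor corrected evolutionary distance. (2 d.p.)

The sequences differ at 8 of 18 sites (4, 5, 6, 10, 12, 13, 15, 16), so p = 8/18 ≈ 0.444444.
d = −(3/4) ln(1 − 4p/3) = −0.75 ln(1 − 0.592592) = −0.75 ln(0.407408)
  = −0.75 × (-0.897940) = 0.673455 substitutions/site.

0.67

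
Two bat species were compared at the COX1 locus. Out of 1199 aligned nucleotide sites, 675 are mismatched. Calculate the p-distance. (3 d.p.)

0.563

p = 675/1199 = 0.562969… ≈ 0.563 (to 3 d.p.).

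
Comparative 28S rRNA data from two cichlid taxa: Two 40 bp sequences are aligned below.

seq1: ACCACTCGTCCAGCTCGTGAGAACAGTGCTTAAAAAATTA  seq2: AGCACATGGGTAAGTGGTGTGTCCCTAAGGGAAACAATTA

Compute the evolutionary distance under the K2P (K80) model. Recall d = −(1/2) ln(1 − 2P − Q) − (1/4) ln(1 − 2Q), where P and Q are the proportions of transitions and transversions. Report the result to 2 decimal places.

0.86

Of 40 sites, 4 differences are transitions and 16 are transversions, so P = 4/40 = 0.1 and Q = 16/40 = 0.4.
Under the Kimura two-parameter model, d = −½ ln(1 − 2P − Q) − ¼ ln(1 − 2Q).
1 − 2P − Q = 0.4, giving −½ ln(0.4) = 0.458145.
1 − 2Q = 0.2, giving −¼ ln(0.2) = 0.402359.
d = 0.458145 + 0.402359 = 0.860504.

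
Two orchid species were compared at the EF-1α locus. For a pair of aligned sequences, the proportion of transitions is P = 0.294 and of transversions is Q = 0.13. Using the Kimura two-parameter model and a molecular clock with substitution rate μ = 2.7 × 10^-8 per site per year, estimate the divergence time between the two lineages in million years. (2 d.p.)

13.11

Under the Kimura two-parameter model, d = −½ ln(1 − 2P − Q) − ¼ ln(1 − 2Q).
1 − 2P − Q = 0.282, giving −½ ln(0.282) = 0.632924.
1 − 2Q = 0.74, giving −¼ ln(0.74) = 0.075276.
d = 0.632924 + 0.075276 = 0.708200.
Under a molecular clock d = 2μt, so t = d/(2μ) = 0.708200 / (2 × 2.7 × 10^-8) = 13.11 million years.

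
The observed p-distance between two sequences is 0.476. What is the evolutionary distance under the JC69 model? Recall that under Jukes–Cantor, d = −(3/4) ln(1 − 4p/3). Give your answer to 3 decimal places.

0.755

d = −(3/4) ln(1 − 4p/3) = −0.75 ln(1 − 0.634667) = −0.75 ln(0.365333)
  = −0.75 × (-1.006946) = 0.755210 substitutions/site.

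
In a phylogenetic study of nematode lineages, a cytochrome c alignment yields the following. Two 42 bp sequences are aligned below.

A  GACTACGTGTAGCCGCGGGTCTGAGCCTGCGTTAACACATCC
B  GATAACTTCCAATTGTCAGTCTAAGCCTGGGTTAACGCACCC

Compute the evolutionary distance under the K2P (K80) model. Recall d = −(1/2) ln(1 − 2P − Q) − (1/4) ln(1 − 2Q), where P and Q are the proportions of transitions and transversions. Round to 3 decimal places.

0.520

Of 42 sites, 10 differences are transitions and 5 are transversions, so P = 10/42 ≈ 0.238095 and Q = 5/42 ≈ 0.119048.
Under the Kimura two-parameter model, d = −½ ln(1 − 2P − Q) − ¼ ln(1 − 2Q).
1 − 2P − Q = 0.404762, giving −½ ln(0.404762) = 0.452228.
1 − 2Q = 0.761904, giving −¼ ln(0.761904) = 0.067984.
d = 0.452228 + 0.067984 = 0.520212.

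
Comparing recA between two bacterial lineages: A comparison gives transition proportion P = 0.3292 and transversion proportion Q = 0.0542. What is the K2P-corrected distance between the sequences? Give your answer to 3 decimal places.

0.652

Under the Kimura two-parameter model, d = −½ ln(1 − 2P − Q) − ¼ ln(1 − 2Q).
1 − 2P − Q = 0.2874, giving −½ ln(0.2874) = 0.623440.
1 − 2Q = 0.8916, giving −¼ ln(0.8916) = 0.028684.
d = 0.623440 + 0.028684 = 0.652124.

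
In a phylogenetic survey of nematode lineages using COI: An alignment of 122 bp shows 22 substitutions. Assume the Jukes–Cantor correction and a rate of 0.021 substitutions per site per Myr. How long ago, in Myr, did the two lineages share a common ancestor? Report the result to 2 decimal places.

p = 22/122 ≈ 0.180328.
d = −(3/4) ln(1 − 4p/3) = −0.75 ln(1 − 0.240437) = −0.75 ln(0.759563)
  = −0.75 × (-0.275012) = 0.206259 substitutions/site.
Under a molecular clock d = 2μt, so t = d/(2μ) = 0.206259 / (2 × 0.021) = 4.91 Myr.

4.91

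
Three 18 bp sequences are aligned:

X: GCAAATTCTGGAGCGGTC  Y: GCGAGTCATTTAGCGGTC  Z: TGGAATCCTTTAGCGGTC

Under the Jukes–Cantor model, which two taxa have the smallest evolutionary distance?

Y and Z

X–Y: 6/18 differ, p = 0.333, d = 0.441.
X–Z: 6/18 differ, p = 0.333, d = 0.441.
Y–Z: 4/18 differ, p = 0.222, d = 0.264.
The smallest distance is between Y and Z.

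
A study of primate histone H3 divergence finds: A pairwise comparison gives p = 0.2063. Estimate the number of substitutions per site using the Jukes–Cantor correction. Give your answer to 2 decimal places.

0.24

d = −(3/4) ln(1 − 4p/3) = −0.75 ln(1 − 0.275067) = −0.75 ln(0.724933)
  = −0.75 × (-0.321676) = 0.241257 substitutions/site.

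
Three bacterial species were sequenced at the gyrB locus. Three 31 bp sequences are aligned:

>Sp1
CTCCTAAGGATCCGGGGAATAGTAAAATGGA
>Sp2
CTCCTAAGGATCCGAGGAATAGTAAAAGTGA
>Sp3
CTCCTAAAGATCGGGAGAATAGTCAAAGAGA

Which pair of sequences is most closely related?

Sp1–Sp2: 3/31 differ, p = 0.097, d = 0.104.
Sp1–Sp3: 6/31 differ, p = 0.194, d = 0.224.
Sp2–Sp3: 6/31 differ, p = 0.194, d = 0.224.
The smallest distance is between Sp1 and Sp2.

Sp1 and Sp2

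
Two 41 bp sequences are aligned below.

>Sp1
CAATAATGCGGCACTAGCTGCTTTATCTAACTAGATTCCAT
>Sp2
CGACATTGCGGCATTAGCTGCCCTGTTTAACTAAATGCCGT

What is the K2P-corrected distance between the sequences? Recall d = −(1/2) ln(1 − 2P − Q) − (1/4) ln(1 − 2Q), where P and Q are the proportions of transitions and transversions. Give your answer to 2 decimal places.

0.36

Of 41 sites, 9 differences are transitions and 2 are transversions, so P = 9/41 ≈ 0.219512 and Q = 2/41 ≈ 0.04878.
Under the Kimura two-parameter model, d = −½ ln(1 − 2P − Q) − ¼ ln(1 − 2Q).
1 − 2P − Q = 0.512196, giving −½ ln(0.512196) = 0.334524.
1 − 2Q = 0.90244, giving −¼ ln(0.90244) = 0.025663.
d = 0.334524 + 0.025663 = 0.360187.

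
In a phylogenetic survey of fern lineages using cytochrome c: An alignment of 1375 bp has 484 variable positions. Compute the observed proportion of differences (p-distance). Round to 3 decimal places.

0.352

p = 484/1375 = 0.352.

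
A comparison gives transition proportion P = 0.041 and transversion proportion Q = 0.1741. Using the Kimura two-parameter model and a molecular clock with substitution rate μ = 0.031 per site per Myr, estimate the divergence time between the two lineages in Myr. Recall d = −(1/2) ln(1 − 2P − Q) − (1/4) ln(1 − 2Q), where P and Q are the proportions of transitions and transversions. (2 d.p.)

Under the Kimura two-parameter model, d = −½ ln(1 − 2P − Q) − ¼ ln(1 − 2Q).
1 − 2P − Q = 0.7439, giving −½ ln(0.7439) = 0.147924.
1 − 2Q = 0.6518, giving −¼ ln(0.6518) = 0.107004.
d = 0.147924 + 0.107004 = 0.254928.
Under a molecular clock d = 2μt, so t = d/(2μ) = 0.254928 / (2 × 0.031) = 4.11 Myr.

4.11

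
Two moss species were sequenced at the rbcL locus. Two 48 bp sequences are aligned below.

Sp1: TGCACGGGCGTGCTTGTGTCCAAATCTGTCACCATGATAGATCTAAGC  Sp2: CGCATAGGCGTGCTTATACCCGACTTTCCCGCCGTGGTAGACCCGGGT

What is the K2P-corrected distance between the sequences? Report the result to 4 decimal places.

0.7149

Of 48 sites, 17 differences are transitions and 2 are transversions, so P = 17/48 ≈ 0.354167 and Q = 2/48 ≈ 0.041667.
Under the Kimura two-parameter model, d = −½ ln(1 − 2P − Q) − ¼ ln(1 − 2Q).
1 − 2P − Q = 0.249999, giving −½ ln(0.249999) = 0.693149.
1 − 2Q = 0.916666, giving −¼ ln(0.916666) = 0.021753.
d = 0.693149 + 0.021753 = 0.714902.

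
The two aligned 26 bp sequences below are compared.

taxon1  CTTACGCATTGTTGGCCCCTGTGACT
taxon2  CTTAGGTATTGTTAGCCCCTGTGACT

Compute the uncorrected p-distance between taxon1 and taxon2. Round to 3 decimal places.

The sequences differ at 3 of 26 positions (sites 5, 7, 14).
p = 3/26 = 0.115384… ≈ 0.115 (to 3 d.p.).

0.115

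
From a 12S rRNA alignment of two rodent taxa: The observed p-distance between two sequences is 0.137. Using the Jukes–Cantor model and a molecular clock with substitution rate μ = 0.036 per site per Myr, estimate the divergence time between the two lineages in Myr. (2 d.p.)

2.10

d = −(3/4) ln(1 − 4p/3) = −0.75 ln(1 − 0.182667) = −0.75 ln(0.817333)
  = −0.75 × (-0.201709) = 0.151282 substitutions/site.
Under a molecular clock d = 2μt, so t = d/(2μ) = 0.151282 / (2 × 0.036) = 2.10 Myr.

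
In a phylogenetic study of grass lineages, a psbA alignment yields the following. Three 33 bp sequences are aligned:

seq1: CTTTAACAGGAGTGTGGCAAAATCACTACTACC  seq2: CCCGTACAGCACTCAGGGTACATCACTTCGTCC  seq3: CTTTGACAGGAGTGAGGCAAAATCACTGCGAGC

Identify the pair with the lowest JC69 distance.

seq1 and seq3

seq1–seq2: 14/33 differ, p = 0.424, d = 0.625.
seq1–seq3: 5/33 differ, p = 0.152, d = 0.169.
seq2–seq3: 13/33 differ, p = 0.394, d = 0.559.
The smallest distance is between seq1 and seq3.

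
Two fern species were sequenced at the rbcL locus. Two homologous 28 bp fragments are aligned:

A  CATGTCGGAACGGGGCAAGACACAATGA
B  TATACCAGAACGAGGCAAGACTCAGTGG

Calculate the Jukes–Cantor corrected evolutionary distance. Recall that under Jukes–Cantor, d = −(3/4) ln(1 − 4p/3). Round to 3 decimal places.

0.360

The sequences differ at 8 of 28 sites (1, 4, 5, 7, 13, 22, 25, 28), so p = 8/28 ≈ 0.285714.
d = −(3/4) ln(1 − 4p/3) = −0.75 ln(1 − 0.380952) = −0.75 ln(0.619048)
  = −0.75 × (-0.479572) = 0.359679 substitutions/site.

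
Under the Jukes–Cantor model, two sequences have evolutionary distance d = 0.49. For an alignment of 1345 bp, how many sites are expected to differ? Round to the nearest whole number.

Invert JC69: p = (3/4)(1 − e^(−4d/3)) = 0.75 × (1 − e^(-0.653333)) = 0.75 × (1 − 0.520309) = 0.359768.
Expected differing sites = pL ≈ 0.359768 × 1345 = 483.88796 ≈ 484.

484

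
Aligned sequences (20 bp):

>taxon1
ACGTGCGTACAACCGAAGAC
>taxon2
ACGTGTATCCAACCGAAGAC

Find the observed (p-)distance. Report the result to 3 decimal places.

The sequences differ at 3 of 20 positions (sites 6, 7, 9).
p = 3/20 = 0.150.

0.150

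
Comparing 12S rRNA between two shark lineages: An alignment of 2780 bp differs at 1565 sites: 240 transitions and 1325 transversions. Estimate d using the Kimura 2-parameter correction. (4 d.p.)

P = 240/2780 ≈ 0.086331 and Q = 1325/2780 ≈ 0.476619.
Under the Kimura two-parameter model, d = −½ ln(1 − 2P − Q) − ¼ ln(1 − 2Q).
1 − 2P − Q = 0.350719, giving −½ ln(0.350719) = 0.523885.
1 − 2Q = 0.046762, giving −¼ ln(0.046762) = 0.765671.
d = 0.523885 + 0.765671 = 1.289556.

1.2896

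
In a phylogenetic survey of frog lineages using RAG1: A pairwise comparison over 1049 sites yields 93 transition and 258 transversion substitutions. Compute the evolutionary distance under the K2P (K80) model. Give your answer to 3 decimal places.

P = 93/1049 ≈ 0.088656 and Q = 258/1049 ≈ 0.245949.
Under the Kimura two-parameter model, d = −½ ln(1 − 2P − Q) − ¼ ln(1 − 2Q).
1 − 2P − Q = 0.576739, giving −½ ln(0.576739) = 0.275183.
1 − 2Q = 0.508102, giving −¼ ln(0.508102) = 0.169268.
d = 0.275183 + 0.169268 = 0.444451.

0.444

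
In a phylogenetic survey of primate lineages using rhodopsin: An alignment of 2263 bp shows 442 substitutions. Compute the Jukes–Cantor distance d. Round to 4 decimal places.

p = 442/2263 ≈ 0.195316.
d = −(3/4) ln(1 − 4p/3) = −0.75 ln(1 − 0.260421) = −0.75 ln(0.739579)
  = −0.75 × (-0.301674) = 0.226256 substitutions/site.

0.2263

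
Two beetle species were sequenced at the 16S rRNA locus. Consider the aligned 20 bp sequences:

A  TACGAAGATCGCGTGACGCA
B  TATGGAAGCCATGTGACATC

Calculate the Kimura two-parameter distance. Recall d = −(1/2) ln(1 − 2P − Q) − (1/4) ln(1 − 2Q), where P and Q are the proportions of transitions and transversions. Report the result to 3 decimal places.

1.524

Of 20 sites, 9 differences are transitions and 1 are transversions, so P = 9/20 = 0.45 and Q = 1/20 = 0.05.
Under the Kimura two-parameter model, d = −½ ln(1 − 2P − Q) − ¼ ln(1 − 2Q).
1 − 2P − Q = 0.05, giving −½ ln(0.05) = 1.497866.
1 − 2Q = 0.9, giving −¼ ln(0.9) = 0.026340.
d = 1.497866 + 0.026340 = 1.524206.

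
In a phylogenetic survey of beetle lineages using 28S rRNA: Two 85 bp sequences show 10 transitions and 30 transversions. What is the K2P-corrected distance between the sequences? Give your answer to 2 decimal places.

0.75

P = 10/85 ≈ 0.117647 and Q = 30/85 ≈ 0.352941.
Under the Kimura two-parameter model, d = −½ ln(1 − 2P − Q) − ¼ ln(1 − 2Q).
1 − 2P − Q = 0.411765, giving −½ ln(0.411765) = 0.443651.
1 − 2Q = 0.294118, giving −¼ ln(0.294118) = 0.305944.
d = 0.443651 + 0.305944 = 0.749595.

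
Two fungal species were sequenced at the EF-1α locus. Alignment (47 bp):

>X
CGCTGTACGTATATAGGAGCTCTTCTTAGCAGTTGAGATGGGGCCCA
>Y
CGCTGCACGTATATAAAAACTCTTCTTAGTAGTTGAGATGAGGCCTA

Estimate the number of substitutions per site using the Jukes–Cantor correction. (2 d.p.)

The sequences differ at 7 of 47 sites (6, 16, 17, 19, 30, 41, 46), so p = 7/47 ≈ 0.148936.
d = −(3/4) ln(1 − 4p/3) = −0.75 ln(1 − 0.198581) = −0.75 ln(0.801419)
  = −0.75 × (-0.221371) = 0.166028 substitutions/site.

0.17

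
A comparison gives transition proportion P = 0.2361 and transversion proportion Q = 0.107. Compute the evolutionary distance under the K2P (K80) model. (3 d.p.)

Under the Kimura two-parameter model, d = −½ ln(1 − 2P − Q) − ¼ ln(1 − 2Q).
1 − 2P − Q = 0.4208, giving −½ ln(0.4208) = 0.432799.
1 − 2Q = 0.786, giving −¼ ln(0.786) = 0.060200.
d = 0.432799 + 0.060200 = 0.492999.

0.493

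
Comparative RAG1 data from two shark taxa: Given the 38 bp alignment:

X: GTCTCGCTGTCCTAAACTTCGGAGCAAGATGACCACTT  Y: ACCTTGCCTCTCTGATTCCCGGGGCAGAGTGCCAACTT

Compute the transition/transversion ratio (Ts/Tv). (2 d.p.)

3.50

Transitions are A↔G and C↔T; transversions are all other mismatches.
Transitions: 14. Transversions: 4.
R = 14/4 = 3.50.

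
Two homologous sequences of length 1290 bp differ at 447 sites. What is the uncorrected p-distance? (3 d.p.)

p = 447/1290 = 0.346511… ≈ 0.347 (to 3 d.p.).

0.347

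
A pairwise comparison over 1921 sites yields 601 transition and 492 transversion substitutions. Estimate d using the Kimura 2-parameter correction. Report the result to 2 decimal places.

P = 601/1921 ≈ 0.312858 and Q = 492/1921 ≈ 0.256117.
Under the Kimura two-parameter model, d = −½ ln(1 − 2P − Q) − ¼ ln(1 − 2Q).
1 − 2P − Q = 0.118167, giving −½ ln(0.118167) = 1.067828.
1 − 2Q = 0.487766, giving −¼ ln(0.487766) = 0.179480.
d = 1.067828 + 0.179480 = 1.247308.

1.25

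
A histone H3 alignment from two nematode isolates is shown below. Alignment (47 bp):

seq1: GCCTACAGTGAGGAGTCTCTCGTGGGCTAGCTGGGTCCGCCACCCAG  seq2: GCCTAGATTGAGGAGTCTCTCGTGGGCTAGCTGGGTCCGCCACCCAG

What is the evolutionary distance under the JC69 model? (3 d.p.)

The sequences differ at 2 of 47 sites (6, 8), so p = 2/47 ≈ 0.042553.
d = −(3/4) ln(1 − 4p/3) = −0.75 ln(1 − 0.056737) = −0.75 ln(0.943263)
  = −0.75 × (-0.058410) = 0.043808 substitutions/site.

0.044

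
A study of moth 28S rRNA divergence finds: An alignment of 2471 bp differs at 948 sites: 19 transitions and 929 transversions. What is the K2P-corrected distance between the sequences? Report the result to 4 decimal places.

0.5968

P = 19/2471 ≈ 0.007689 and Q = 929/2471 ≈ 0.375961.
Under the Kimura two-parameter model, d = −½ ln(1 − 2P − Q) − ¼ ln(1 − 2Q).
1 − 2P − Q = 0.608661, giving −½ ln(0.608661) = 0.248247.
1 − 2Q = 0.248078, giving −¼ ln(0.248078) = 0.348503.
d = 0.248247 + 0.348503 = 0.596750.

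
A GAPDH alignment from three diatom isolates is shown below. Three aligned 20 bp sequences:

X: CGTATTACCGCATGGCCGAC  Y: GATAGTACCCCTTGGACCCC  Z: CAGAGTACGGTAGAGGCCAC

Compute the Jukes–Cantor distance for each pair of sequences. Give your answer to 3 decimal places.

X–Y: 8/20 sites differ → p = 0.4, d = −0.75 ln(1 − 0.533333) = 0.571605 ≈ 0.572.
X–Z: 9/20 sites differ → p = 0.45, d = −0.75 ln(1 − 0.6) = 0.687218 ≈ 0.687.
Y–Z: 10/20 sites differ → p = 0.5, d = −0.75 ln(1 − 0.666667) = 0.823960 ≈ 0.824.

d(X,Y) = 0.572, d(X,Z) = 0.687, d(Y,Z) = 0.824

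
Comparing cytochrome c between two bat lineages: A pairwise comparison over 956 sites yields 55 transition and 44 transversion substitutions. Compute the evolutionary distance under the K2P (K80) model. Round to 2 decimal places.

P = 55/956 ≈ 0.057531 and Q = 44/956 ≈ 0.046025.
Under the Kimura two-parameter model, d = −½ ln(1 − 2P − Q) − ¼ ln(1 − 2Q).
1 − 2P − Q = 0.838913, giving −½ ln(0.838913) = 0.087824.
1 − 2Q = 0.90795, giving −¼ ln(0.90795) = 0.024141.
d = 0.087824 + 0.024141 = 0.111965.

0.11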